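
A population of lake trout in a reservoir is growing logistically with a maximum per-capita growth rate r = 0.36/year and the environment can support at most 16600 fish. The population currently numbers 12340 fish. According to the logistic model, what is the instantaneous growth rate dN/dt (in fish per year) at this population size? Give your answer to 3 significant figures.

1140 fish per year

dN/dt = rN(1 − N/K) = 0.36 × 12340 × (1 − 12340/16600).
1 − 12340/16600 = 0.25663; dN/dt = 0.36 × 12340 × 0.25663 = 1140.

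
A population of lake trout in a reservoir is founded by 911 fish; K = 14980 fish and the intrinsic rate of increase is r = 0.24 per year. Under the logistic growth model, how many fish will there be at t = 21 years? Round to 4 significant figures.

13620 fish

A = (K − N₀)/N₀ = (14980 − 911)/911 = 15.443.
N(t) = K/(1 + A·e^(−rt)) = 14980/(1 + 15.443×e^(−0.24×21)).
e^(−5.04) = 0.0064737; denominator = 1 + 15.443×0.0064737 = 1.1.
N = 14980/1.1 = 13618.5.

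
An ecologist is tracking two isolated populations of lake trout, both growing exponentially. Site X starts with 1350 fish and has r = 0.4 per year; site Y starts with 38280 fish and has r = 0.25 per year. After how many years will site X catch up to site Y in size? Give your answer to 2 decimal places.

22.30 years

Set 1350·e^(0.4t) = 38280·e^(0.25t).
e^((0.4 − 0.25)t) = 38280/1350 → e^(0.15·t) = 28.356.
0.15·t = ln(28.356) = 3.3448, so t = 3.3448/0.15 = 22.299.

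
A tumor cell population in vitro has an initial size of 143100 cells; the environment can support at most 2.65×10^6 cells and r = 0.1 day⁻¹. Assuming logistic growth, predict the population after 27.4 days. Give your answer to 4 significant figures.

A = (K − N₀)/N₀ = (2.65×10^6 − 143100)/143100 = 17.519.
N(t) = K/(1 + A·e^(−rt)) = 2.65×10^6/(1 + 17.519×e^(−0.1×27.4)).
e^(−2.74) = 0.06457; denominator = 1 + 17.519×0.06457 = 2.1312.
N = 2.65×10^6/2.1312 = 1.243444×10^6.

1243000 cells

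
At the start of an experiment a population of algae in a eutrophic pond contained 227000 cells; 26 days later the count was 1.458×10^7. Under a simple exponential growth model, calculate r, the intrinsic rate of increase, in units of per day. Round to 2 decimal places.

0.16 per day

From N(t) = N₀·e^(rt): e^(r·26) = 1.458×10^7/227000 = 64.229.
r·26 = ln(64.229) = 4.1625, so r = 4.1625/26 = 0.16009.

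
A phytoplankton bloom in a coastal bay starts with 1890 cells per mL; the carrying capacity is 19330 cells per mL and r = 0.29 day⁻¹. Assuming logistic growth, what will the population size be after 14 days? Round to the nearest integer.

A = (K − N₀)/N₀ = (19330 − 1890)/1890 = 9.2275.
N(t) = K/(1 + A·e^(−rt)) = 19330/(1 + 9.2275×e^(−0.29×14)).
e^(−4.06) = 0.017249; denominator = 1 + 9.2275×0.017249 = 1.1592.
N = 19330/1.1592 = 16675.8.

16676 cells per mL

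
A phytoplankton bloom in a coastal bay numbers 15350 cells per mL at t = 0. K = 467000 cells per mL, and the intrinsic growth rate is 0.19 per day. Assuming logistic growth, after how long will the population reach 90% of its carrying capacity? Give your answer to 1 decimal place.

A = (K − N₀)/N₀ = (467000 − 15350)/15350 = 29.423.
Solve 467000/(1 + 29.423·e^(−0.19t)) = 420300: 1 + 29.423·e^(−0.19t) = 1.1111, so e^(−0.19t) = 0.00377628.
−0.19·t = ln(0.00377628) = -5.579, so t = 5.579/0.19 = 29.363.

29.4 days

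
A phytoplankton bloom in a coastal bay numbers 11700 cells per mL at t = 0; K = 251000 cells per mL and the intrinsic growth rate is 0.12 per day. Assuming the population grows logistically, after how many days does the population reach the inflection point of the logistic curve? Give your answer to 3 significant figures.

25.2 days

Logistic growth is fastest at N = K/2 = 125500.
A = (K − N₀)/N₀ = 20.453. Set K/(1 + A·e^(−rt)) = K/2 → A·e^(−rt) = 1.
e^(−0.12t) = 1/20.453 = 0.0488926, so t = ln(20.453)/0.12 = 3.0181/0.12 = 25.151.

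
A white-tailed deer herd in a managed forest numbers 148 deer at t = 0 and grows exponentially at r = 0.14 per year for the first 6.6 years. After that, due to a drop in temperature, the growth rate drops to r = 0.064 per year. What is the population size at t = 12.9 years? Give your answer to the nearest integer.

558 deer

Phase 1: N(6.6) = 148·e^(0.14×6.6) = 148·e^0.924 = 372.863.
Phase 2 runs for 12.9 − 6.6 = 6.3 years at r = 0.064.
N(12.9) = 372.863·e^(0.064×6.3) = 372.863·e^0.4032 = 558.03.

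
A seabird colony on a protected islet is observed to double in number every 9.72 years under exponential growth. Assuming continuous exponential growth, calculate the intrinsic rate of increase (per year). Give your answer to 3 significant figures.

r = ln(2)/t_d = 0.6931/9.72 = 0.071311.

0.0713 per year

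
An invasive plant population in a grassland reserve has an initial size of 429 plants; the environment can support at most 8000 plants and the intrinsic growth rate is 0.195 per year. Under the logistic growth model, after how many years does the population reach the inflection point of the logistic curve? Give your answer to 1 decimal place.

Logistic growth is fastest at N = K/2 = 4000.
A = (K − N₀)/N₀ = 17.648. Set K/(1 + A·e^(−rt)) = K/2 → A·e^(−rt) = 1.
e^(−0.195t) = 1/17.648 = 0.0566636, so t = ln(17.648)/0.195 = 2.8706/0.195 = 14.721.

14.7 years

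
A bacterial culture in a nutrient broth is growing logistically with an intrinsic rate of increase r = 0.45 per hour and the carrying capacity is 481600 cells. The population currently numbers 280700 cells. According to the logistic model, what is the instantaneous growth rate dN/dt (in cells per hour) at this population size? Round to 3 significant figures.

dN/dt = rN(1 − N/K) = 0.45 × 280700 × (1 − 280700/481600).
1 − 280700/481600 = 0.41715; dN/dt = 0.45 × 280700 × 0.41715 = 52692.

52700 cells per hour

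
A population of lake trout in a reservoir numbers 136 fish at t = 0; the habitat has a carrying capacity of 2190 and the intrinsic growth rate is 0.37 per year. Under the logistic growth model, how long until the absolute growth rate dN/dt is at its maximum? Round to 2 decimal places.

Logistic growth is fastest at N = K/2 = 1095.
A = (K − N₀)/N₀ = 15.103. Set K/(1 + A·e^(−rt)) = K/2 → A·e^(−rt) = 1.
e^(−0.37t) = 1/15.103 = 0.0662123, so t = ln(15.103)/0.37 = 2.7149/0.37 = 7.3375.

7.34 years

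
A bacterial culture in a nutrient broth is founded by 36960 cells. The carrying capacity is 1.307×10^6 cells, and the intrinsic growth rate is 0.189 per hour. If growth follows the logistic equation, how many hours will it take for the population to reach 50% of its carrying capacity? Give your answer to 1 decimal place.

A = (K − N₀)/N₀ = (1.307×10^6 − 36960)/36960 = 34.363.
Solve 1.307×10^6/(1 + 34.363·e^(−0.189t)) = 653500: 1 + 34.363·e^(−0.189t) = 2, so e^(−0.189t) = 0.0291014.
−0.189·t = ln(0.0291014) = -3.537, so t = 3.537/0.189 = 18.714.

18.7 hours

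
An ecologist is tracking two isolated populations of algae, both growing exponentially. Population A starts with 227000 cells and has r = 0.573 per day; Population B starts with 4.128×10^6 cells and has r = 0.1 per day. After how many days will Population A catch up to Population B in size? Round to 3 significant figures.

Set 227000·e^(0.573t) = 4.128×10^6·e^(0.1t).
e^((0.573 − 0.1)t) = 4.128×10^6/227000 → e^(0.473·t) = 18.185.
0.473·t = ln(18.185) = 2.9006, so t = 2.9006/0.473 = 6.1323.

6.13 days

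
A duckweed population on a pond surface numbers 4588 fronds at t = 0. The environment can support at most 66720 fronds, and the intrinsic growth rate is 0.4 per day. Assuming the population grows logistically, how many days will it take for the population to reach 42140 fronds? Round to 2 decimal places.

A = (K − N₀)/N₀ = (66720 − 4588)/4588 = 13.542.
Solve 66720/(1 + 13.542·e^(−0.4t)) = 42140: 1 + 13.542·e^(−0.4t) = 1.5833, so e^(−0.4t) = 0.043072.
−0.4·t = ln(0.043072) = -3.1449, so t = 3.1449/0.4 = 7.8622.

7.86 days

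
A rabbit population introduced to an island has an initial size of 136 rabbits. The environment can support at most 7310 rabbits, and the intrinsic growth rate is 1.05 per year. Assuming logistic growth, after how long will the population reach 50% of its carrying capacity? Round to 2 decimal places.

3.78 years

A = (K − N₀)/N₀ = (7310 − 136)/136 = 52.75.
Solve 7310/(1 + 52.75·e^(−1.05t)) = 3655: 1 + 52.75·e^(−1.05t) = 2, so e^(−1.05t) = 0.0189573.
−1.05·t = ln(0.0189573) = -3.9656, so t = 3.9656/1.05 = 3.7767.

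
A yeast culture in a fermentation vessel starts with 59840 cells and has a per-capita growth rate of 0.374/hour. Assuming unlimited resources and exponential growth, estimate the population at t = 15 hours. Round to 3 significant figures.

N(t) = N₀·e^(rt) = 59840 × e^(0.374×15) = 59840 × e^5.61.
e^5.61 ≈ 273.14, so N ≈ 59840 × 273.14 = 1.634495×10^7.

16300000 cells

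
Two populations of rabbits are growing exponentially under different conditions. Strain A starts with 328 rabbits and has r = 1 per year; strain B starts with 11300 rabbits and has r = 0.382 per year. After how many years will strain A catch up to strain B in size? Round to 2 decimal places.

5.73 years

Set 328·e^(1t) = 11300·e^(0.382t).
e^((1 − 0.382)t) = 11300/328 → e^(0.618·t) = 34.451.
0.618·t = ln(34.451) = 3.5395, so t = 3.5395/0.618 = 5.7274.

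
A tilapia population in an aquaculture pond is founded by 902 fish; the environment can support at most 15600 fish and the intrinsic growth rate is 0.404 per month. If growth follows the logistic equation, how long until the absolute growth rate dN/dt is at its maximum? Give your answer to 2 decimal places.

6.91 months

Logistic growth is fastest at N = K/2 = 7800.
A = (K − N₀)/N₀ = 16.295. Set K/(1 + A·e^(−rt)) = K/2 → A·e^(−rt) = 1.
e^(−0.404t) = 1/16.295 = 0.0613689, so t = ln(16.295)/0.404 = 2.7909/0.404 = 6.908.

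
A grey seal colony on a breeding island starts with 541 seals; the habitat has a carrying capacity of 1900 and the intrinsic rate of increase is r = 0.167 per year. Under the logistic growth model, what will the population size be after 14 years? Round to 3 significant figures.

A = (K − N₀)/N₀ = (1900 − 541)/541 = 2.512.
N(t) = K/(1 + A·e^(−rt)) = 1900/(1 + 2.512×e^(−0.167×14)).
e^(−2.338) = 0.09652; denominator = 1 + 2.512×0.09652 = 1.2425.
N = 1900/1.2425 = 1529.22.

1530 seals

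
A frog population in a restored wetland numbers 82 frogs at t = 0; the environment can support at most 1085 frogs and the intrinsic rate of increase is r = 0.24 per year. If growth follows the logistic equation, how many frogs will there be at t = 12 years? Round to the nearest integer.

A = (K − N₀)/N₀ = (1085 − 82)/82 = 12.232.
N(t) = K/(1 + A·e^(−rt)) = 1085/(1 + 12.232×e^(−0.24×12)).
e^(−2.88) = 0.056135; denominator = 1 + 12.232×0.056135 = 1.6866.
N = 1085/1.6866 = 643.297.

643 frogs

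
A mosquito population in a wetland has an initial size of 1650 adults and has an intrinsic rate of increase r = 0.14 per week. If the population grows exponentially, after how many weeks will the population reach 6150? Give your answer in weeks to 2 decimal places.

Set N₀·e^(rt) = 6150: e^(0.14·t) = 6150/1650 = 3.7273.
0.14·t = ln(3.7273) = 1.3157, so t = 1.3157/0.14 = 9.3977.

9.40 weeks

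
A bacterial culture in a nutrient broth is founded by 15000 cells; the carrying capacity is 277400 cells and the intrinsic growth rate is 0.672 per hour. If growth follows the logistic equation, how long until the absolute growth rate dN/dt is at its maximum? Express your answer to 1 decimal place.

4.3 hours

Logistic growth is fastest at N = K/2 = 138700.
A = (K − N₀)/N₀ = 17.493. Set K/(1 + A·e^(−rt)) = K/2 → A·e^(−rt) = 1.
e^(−0.672t) = 1/17.493 = 0.0571646, so t = ln(17.493)/0.672 = 2.8618/0.672 = 4.2587.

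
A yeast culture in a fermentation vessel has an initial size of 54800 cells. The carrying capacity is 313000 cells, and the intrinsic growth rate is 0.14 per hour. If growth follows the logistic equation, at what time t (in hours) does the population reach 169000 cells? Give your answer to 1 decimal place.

A = (K − N₀)/N₀ = (313000 − 54800)/54800 = 4.7117.
Solve 313000/(1 + 4.7117·e^(−0.14t)) = 169000: 1 + 4.7117·e^(−0.14t) = 1.8521, so e^(−0.14t) = 0.180842.
−0.14·t = ln(0.180842) = -1.7101, so t = 1.7101/0.14 = 12.215.

12.2 hours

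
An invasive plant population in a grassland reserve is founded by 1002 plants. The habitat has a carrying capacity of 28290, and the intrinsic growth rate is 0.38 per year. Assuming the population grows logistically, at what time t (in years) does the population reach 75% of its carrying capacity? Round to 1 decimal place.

11.6 years

A = (K − N₀)/N₀ = (28290 − 1002)/1002 = 27.234.
Solve 28290/(1 + 27.234·e^(−0.38t)) = 21217.5: 1 + 27.234·e^(−0.38t) = 1.3333, so e^(−0.38t) = 0.0122398.
−0.38·t = ln(0.0122398) = -4.4031, so t = 4.4031/0.38 = 11.587.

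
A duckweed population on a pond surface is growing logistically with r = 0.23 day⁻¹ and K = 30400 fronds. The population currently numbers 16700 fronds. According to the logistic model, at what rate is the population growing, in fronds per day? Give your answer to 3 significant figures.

dN/dt = rN(1 − N/K) = 0.23 × 16700 × (1 − 16700/30400).
1 − 16700/30400 = 0.45066; dN/dt = 0.23 × 16700 × 0.45066 = 1731.

1730 fronds per day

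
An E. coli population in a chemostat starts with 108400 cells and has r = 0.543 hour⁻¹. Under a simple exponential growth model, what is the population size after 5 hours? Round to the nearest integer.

1637340 cells

N(t) = N₀·e^(rt) = 108400 × e^(0.543×5) = 108400 × e^2.715.
e^2.715 ≈ 15.105, so N ≈ 108400 × 15.105 = 1.63734×10^6.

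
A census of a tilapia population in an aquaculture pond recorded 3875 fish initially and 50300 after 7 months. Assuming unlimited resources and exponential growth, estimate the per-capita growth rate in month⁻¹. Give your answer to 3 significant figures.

0.366 per month

From N(t) = N₀·e^(rt): e^(r·7) = 50300/3875 = 12.981.
r·7 = ln(12.981) = 2.5635, so r = 2.5635/7 = 0.36621.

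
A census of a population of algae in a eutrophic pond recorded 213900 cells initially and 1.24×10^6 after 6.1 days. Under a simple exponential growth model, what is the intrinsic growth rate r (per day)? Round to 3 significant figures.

0.288 per day

From N(t) = N₀·e^(rt): e^(r·6.1) = 1.24×10^6/213900 = 5.7971.
r·6.1 = ln(5.7971) = 1.7574, so r = 1.7574/6.1 = 0.28809.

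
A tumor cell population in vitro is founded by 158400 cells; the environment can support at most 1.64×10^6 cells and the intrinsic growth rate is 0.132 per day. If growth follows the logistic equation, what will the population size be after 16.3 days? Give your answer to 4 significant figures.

A = (K − N₀)/N₀ = (1.64×10^6 − 158400)/158400 = 9.3535.
N(t) = K/(1 + A·e^(−rt)) = 1.64×10^6/(1 + 9.3535×e^(−0.132×16.3)).
e^(−2.152) = 0.1163; denominator = 1 + 9.3535×0.1163 = 2.0878.
N = 1.64×10^6/2.0878 = 785517.

785500 cells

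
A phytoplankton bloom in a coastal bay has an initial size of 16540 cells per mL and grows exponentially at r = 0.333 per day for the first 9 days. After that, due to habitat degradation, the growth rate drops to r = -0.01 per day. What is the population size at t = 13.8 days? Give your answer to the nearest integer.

Phase 1: N(9) = 16540·e^(0.333×9) = 16540·e^2.997 = 331220.
Phase 2 runs for 13.8 − 9 = 4.8 days at r = -0.01.
N(13.8) = 331220·e^(-0.01×4.8) = 331220·e^-0.048 = 315697.

315697 cells per mL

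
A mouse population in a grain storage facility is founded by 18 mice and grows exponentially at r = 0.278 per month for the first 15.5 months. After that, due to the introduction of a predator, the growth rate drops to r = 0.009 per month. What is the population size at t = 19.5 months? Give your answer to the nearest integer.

1388 mice

Phase 1: N(15.5) = 18·e^(0.278×15.5) = 18·e^4.309 = 1338.59.
Phase 2 runs for 19.5 − 15.5 = 4 months at r = 0.009.
N(19.5) = 1338.59·e^(0.009×4) = 1338.59·e^0.036 = 1387.66.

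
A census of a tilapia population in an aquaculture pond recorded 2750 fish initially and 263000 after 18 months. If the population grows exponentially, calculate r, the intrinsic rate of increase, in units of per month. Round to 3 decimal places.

0.253 per month

From N(t) = N₀·e^(rt): e^(r·18) = 263000/2750 = 95.636.
r·18 = ln(95.636) = 4.5606, so r = 4.5606/18 = 0.25336.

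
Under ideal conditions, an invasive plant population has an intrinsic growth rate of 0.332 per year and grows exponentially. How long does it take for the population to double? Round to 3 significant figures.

Doubling time t_d = ln(2)/r = 0.6931/0.332 = 2.0878.

2.09 years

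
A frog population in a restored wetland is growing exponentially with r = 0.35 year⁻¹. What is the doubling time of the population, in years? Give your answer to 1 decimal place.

Doubling time t_d = ln(2)/r = 0.6931/0.35 = 1.9804.

2.0 years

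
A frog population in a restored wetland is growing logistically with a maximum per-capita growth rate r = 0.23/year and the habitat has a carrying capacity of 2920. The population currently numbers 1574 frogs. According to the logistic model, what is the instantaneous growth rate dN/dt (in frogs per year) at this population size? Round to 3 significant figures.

dN/dt = rN(1 − N/K) = 0.23 × 1574 × (1 − 1574/2920).
1 − 1574/2920 = 0.46096; dN/dt = 0.23 × 1574 × 0.46096 = 166.88.

167 frogs per year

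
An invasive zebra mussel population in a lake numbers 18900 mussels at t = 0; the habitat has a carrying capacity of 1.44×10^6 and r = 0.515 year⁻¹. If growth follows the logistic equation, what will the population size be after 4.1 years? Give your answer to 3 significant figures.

143000 mussels

A = (K − N₀)/N₀ = (1.44×10^6 − 18900)/18900 = 75.19.
N(t) = K/(1 + A·e^(−rt)) = 1.44×10^6/(1 + 75.19×e^(−0.515×4.1)).
e^(−2.111) = 0.12106; denominator = 1 + 75.19×0.12106 = 10.102.
N = 1.44×10^6/10.102 = 142542.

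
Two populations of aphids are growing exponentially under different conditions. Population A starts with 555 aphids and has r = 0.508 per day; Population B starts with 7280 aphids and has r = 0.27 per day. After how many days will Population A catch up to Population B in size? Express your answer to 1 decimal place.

Set 555·e^(0.508t) = 7280·e^(0.27t).
e^((0.508 − 0.27)t) = 7280/555 → e^(0.238·t) = 13.117.
0.238·t = ln(13.117) = 2.5739, so t = 2.5739/0.238 = 10.815.

10.8 days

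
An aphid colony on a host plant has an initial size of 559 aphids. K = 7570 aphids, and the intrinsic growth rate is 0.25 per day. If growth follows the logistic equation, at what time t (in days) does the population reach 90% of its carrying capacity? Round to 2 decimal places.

A = (K − N₀)/N₀ = (7570 − 559)/559 = 12.542.
Solve 7570/(1 + 12.542·e^(−0.25t)) = 6813: 1 + 12.542·e^(−0.25t) = 1.1111, so e^(−0.25t) = 0.00885909.
−0.25·t = ln(0.00885909) = -4.7263, so t = 4.7263/0.25 = 18.905.

18.91 days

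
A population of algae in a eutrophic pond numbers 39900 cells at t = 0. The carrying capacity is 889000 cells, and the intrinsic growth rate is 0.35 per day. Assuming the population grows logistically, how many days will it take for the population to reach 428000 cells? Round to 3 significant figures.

A = (K − N₀)/N₀ = (889000 − 39900)/39900 = 21.281.
Solve 889000/(1 + 21.281·e^(−0.35t)) = 428000: 1 + 21.281·e^(−0.35t) = 2.0771, so e^(−0.35t) = 0.0506141.
−0.35·t = ln(0.0506141) = -2.9835, so t = 2.9835/0.35 = 8.5244.

8.52 days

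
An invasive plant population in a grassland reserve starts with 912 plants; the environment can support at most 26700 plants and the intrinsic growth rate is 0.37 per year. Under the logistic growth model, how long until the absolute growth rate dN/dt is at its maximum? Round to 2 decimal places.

Logistic growth is fastest at N = K/2 = 13350.
A = (K − N₀)/N₀ = 28.276. Set K/(1 + A·e^(−rt)) = K/2 → A·e^(−rt) = 1.
e^(−0.37t) = 1/28.276 = 0.0353653, so t = ln(28.276)/0.37 = 3.342/0.37 = 9.0325.

9.03 years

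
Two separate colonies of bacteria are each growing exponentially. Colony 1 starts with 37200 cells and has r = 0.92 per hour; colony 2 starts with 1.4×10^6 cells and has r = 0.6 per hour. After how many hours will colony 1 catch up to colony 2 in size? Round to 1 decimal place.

11.3 hours

Set 37200·e^(0.92t) = 1.4×10^6·e^(0.6t).
e^((0.92 − 0.6)t) = 1.4×10^6/37200 → e^(0.32·t) = 37.634.
0.32·t = ln(37.634) = 3.6279, so t = 3.6279/0.32 = 11.337.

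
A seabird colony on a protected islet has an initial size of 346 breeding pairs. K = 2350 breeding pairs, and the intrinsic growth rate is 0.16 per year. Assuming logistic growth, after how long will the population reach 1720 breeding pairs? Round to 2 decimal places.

17.26 years

A = (K − N₀)/N₀ = (2350 − 346)/346 = 5.7919.
Solve 2350/(1 + 5.7919·e^(−0.16t)) = 1720: 1 + 5.7919·e^(−0.16t) = 1.3663, so e^(−0.16t) = 0.0632398.
−0.16·t = ln(0.0632398) = -2.7608, so t = 2.7608/0.16 = 17.255.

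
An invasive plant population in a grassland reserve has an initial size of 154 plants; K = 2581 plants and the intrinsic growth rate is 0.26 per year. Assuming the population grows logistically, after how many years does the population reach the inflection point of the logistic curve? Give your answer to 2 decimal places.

10.61 years

Logistic growth is fastest at N = K/2 = 1290.5.
A = (K − N₀)/N₀ = 15.76. Set K/(1 + A·e^(−rt)) = K/2 → A·e^(−rt) = 1.
e^(−0.26t) = 1/15.76 = 0.0634528, so t = ln(15.76)/0.26 = 2.7575/0.26 = 10.606.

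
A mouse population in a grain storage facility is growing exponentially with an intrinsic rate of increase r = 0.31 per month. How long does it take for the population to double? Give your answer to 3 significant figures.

2.24 months

Doubling time t_d = ln(2)/r = 0.6931/0.31 = 2.236.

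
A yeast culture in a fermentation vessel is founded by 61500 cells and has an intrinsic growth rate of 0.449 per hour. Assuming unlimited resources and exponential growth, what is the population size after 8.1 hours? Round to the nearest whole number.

2335397 cells

N(t) = N₀·e^(rt) = 61500 × e^(0.449×8.1) = 61500 × e^3.637.
e^3.637 ≈ 37.974, so N ≈ 61500 × 37.974 = 2.335397×10^6.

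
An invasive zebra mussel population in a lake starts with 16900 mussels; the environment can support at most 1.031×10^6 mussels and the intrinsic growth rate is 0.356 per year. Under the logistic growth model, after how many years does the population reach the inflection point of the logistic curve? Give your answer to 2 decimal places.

11.50 years

Logistic growth is fastest at N = K/2 = 515500.
A = (K − N₀)/N₀ = 60.006. Set K/(1 + A·e^(−rt)) = K/2 → A·e^(−rt) = 1.
e^(−0.356t) = 1/60.006 = 0.016665, so t = ln(60.006)/0.356 = 4.0944/0.356 = 11.501.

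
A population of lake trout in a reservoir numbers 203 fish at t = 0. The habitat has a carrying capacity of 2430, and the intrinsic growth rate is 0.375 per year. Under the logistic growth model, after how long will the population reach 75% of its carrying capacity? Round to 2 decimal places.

A = (K − N₀)/N₀ = (2430 − 203)/203 = 10.97.
Solve 2430/(1 + 10.97·e^(−0.375t)) = 1822.5: 1 + 10.97·e^(−0.375t) = 1.3333, so e^(−0.375t) = 0.0303847.
−0.375·t = ln(0.0303847) = -3.4938, so t = 3.4938/0.375 = 9.3168.

9.32 years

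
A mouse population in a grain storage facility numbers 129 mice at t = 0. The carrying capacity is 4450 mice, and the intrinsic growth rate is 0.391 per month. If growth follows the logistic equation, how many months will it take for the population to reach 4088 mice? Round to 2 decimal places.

A = (K − N₀)/N₀ = (4450 − 129)/129 = 33.496.
Solve 4450/(1 + 33.496·e^(−0.391t)) = 4088: 1 + 33.496·e^(−0.391t) = 1.0886, so e^(−0.391t) = 0.00264364.
−0.391·t = ln(0.00264364) = -5.9356, so t = 5.9356/0.391 = 15.181.

15.18 months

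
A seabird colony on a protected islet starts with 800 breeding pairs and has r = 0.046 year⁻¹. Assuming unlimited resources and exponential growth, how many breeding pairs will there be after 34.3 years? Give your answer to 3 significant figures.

N(t) = N₀·e^(rt) = 800 × e^(0.046×34.3) = 800 × e^1.578.
e^1.578 ≈ 4.8443, so N ≈ 800 × 4.8443 = 3875.43.

3880 breeding pairs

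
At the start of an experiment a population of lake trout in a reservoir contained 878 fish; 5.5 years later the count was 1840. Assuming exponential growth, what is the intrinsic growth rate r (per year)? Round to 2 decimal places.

0.13 per year

From N(t) = N₀·e^(rt): e^(r·5.5) = 1840/878 = 2.0957.
r·5.5 = ln(2.0957) = 0.73987, so r = 0.73987/5.5 = 0.13452.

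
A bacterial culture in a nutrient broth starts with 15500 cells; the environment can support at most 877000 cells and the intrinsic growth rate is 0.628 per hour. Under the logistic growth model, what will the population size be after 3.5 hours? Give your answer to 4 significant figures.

122300 cells

A = (K − N₀)/N₀ = (877000 − 15500)/15500 = 55.581.
N(t) = K/(1 + A·e^(−rt)) = 877000/(1 + 55.581×e^(−0.628×3.5)).
e^(−2.198) = 0.11102; denominator = 1 + 55.581×0.11102 = 7.1708.
N = 877000/7.1708 = 122301.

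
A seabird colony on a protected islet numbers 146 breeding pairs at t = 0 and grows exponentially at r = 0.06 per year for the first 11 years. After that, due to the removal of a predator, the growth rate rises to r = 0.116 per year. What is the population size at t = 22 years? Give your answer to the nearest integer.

1012 breeding pairs

Phase 1: N(11) = 146·e^(0.06×11) = 146·e^0.66 = 282.48.
Phase 2 runs for 22 − 11 = 11 years at r = 0.116.
N(22) = 282.48·e^(0.116×11) = 282.48·e^1.276 = 1011.92.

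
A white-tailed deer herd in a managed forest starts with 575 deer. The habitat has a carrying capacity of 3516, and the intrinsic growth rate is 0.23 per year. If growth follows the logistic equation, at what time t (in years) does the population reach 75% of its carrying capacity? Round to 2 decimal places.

A = (K − N₀)/N₀ = (3516 − 575)/575 = 5.1148.
Solve 3516/(1 + 5.1148·e^(−0.23t)) = 2637: 1 + 5.1148·e^(−0.23t) = 1.3333, so e^(−0.23t) = 0.0651706.
−0.23·t = ln(0.0651706) = -2.7307, so t = 2.7307/0.23 = 11.873.

11.87 years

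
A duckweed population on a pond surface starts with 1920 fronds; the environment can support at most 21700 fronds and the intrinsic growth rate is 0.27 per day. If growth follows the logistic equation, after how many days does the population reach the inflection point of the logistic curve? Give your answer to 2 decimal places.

Logistic growth is fastest at N = K/2 = 10850.
A = (K − N₀)/N₀ = 10.302. Set K/(1 + A·e^(−rt)) = K/2 → A·e^(−rt) = 1.
e^(−0.27t) = 1/10.302 = 0.0970677, so t = ln(10.302)/0.27 = 2.3323/0.27 = 8.6383.

8.64 days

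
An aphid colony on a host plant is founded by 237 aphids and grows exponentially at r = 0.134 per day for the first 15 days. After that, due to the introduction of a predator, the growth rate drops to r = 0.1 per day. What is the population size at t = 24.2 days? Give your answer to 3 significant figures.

Phase 1: N(15) = 237·e^(0.134×15) = 237·e^2.01 = 1768.81.
Phase 2 runs for 24.2 − 15 = 9.2 days at r = 0.1.
N(24.2) = 1768.81·e^(0.1×9.2) = 1768.81·e^0.92 = 4438.45.

4440 aphids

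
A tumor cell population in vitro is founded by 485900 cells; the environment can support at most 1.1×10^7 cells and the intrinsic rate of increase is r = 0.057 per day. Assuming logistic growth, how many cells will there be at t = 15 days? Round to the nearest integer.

A = (K − N₀)/N₀ = (1.1×10^7 − 485900)/485900 = 21.638.
N(t) = K/(1 + A·e^(−rt)) = 1.1×10^7/(1 + 21.638×e^(−0.057×15)).
e^(−0.855) = 0.42528; denominator = 1 + 21.638×0.42528 = 10.202.
N = 1.1×10^7/10.202 = 1.078172×10^6.

1078172 cells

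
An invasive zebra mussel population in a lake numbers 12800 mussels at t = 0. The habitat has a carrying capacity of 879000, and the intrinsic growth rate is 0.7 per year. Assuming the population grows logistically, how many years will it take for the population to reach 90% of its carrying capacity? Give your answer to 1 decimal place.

A = (K − N₀)/N₀ = (879000 − 12800)/12800 = 67.672.
Solve 879000/(1 + 67.672·e^(−0.7t)) = 791100: 1 + 67.672·e^(−0.7t) = 1.1111, so e^(−0.7t) = 0.00164191.
−0.7·t = ln(0.00164191) = -6.4119, so t = 6.4119/0.7 = 9.1599.

9.2 years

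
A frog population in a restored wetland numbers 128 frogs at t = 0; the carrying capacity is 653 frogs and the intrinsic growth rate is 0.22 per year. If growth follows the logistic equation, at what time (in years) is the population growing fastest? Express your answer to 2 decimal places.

Logistic growth is fastest at N = K/2 = 326.5.
A = (K − N₀)/N₀ = 4.1016. Set K/(1 + A·e^(−rt)) = K/2 → A·e^(−rt) = 1.
e^(−0.22t) = 1/4.1016 = 0.24381, so t = ln(4.1016)/0.22 = 1.4114/0.22 = 6.4153.

6.42 years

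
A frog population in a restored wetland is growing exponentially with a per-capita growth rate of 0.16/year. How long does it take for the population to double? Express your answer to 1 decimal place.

4.3 years

Doubling time t_d = ln(2)/r = 0.6931/0.16 = 4.3322.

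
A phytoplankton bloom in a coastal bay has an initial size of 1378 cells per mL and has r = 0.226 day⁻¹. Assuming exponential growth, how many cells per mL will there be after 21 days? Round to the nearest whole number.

N(t) = N₀·e^(rt) = 1378 × e^(0.226×21) = 1378 × e^4.746.
e^4.746 ≈ 115.12, so N ≈ 1378 × 115.12 = 158639.

158639 cells per mL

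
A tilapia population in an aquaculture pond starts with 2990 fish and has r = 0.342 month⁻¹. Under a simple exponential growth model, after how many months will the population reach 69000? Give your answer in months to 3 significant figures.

Set N₀·e^(rt) = 69000: e^(0.342·t) = 69000/2990 = 23.077.
0.342·t = ln(23.077) = 3.1388, so t = 3.1388/0.342 = 9.1779.

9.18 months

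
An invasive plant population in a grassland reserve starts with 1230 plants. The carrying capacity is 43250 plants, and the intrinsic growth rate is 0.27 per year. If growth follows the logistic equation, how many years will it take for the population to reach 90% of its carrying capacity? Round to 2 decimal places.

A = (K − N₀)/N₀ = (43250 − 1230)/1230 = 34.163.
Solve 43250/(1 + 34.163·e^(−0.27t)) = 38925: 1 + 34.163·e^(−0.27t) = 1.1111, so e^(−0.27t) = 0.00325242.
−0.27·t = ln(0.00325242) = -5.7284, so t = 5.7284/0.27 = 21.216.

21.22 years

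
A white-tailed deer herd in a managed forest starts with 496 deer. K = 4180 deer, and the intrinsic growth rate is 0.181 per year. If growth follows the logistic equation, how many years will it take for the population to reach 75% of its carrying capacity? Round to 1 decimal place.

A = (K − N₀)/N₀ = (4180 − 496)/496 = 7.4274.
Solve 4180/(1 + 7.4274·e^(−0.181t)) = 3135: 1 + 7.4274·e^(−0.181t) = 1.3333, so e^(−0.181t) = 0.0448788.
−0.181·t = ln(0.0448788) = -3.1038, so t = 3.1038/0.181 = 17.148.

17.1 years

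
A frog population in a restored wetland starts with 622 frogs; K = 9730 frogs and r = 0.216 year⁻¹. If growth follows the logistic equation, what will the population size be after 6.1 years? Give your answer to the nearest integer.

1977 frogs

A = (K − N₀)/N₀ = (9730 − 622)/622 = 14.643.
N(t) = K/(1 + A·e^(−rt)) = 9730/(1 + 14.643×e^(−0.216×6.1)).
e^(−1.318) = 0.26778; denominator = 1 + 14.643×0.26778 = 4.9211.
N = 9730/4.9211 = 1977.21.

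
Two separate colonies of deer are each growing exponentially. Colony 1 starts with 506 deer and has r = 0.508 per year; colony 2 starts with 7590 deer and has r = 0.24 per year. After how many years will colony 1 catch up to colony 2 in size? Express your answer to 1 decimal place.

Set 506·e^(0.508t) = 7590·e^(0.24t).
e^((0.508 − 0.24)t) = 7590/506 → e^(0.268·t) = 15.
0.268·t = ln(15) = 2.7081, so t = 2.7081/0.268 = 10.105.

10.1 years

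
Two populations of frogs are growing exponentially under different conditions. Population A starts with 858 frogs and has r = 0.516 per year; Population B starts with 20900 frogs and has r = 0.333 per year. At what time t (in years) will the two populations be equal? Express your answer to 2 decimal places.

Set 858·e^(0.516t) = 20900·e^(0.333t).
e^((0.516 − 0.333)t) = 20900/858 → e^(0.183·t) = 24.359.
0.183·t = ln(24.359) = 3.1929, so t = 3.1929/0.183 = 17.448.

17.45 years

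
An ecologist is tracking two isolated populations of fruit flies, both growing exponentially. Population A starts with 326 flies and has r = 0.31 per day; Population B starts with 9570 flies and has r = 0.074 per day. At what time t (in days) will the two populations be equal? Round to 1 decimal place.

Set 326·e^(0.31t) = 9570·e^(0.074t).
e^((0.31 − 0.074)t) = 9570/326 → e^(0.236·t) = 29.356.
0.236·t = ln(29.356) = 3.3795, so t = 3.3795/0.236 = 14.32.

14.3 days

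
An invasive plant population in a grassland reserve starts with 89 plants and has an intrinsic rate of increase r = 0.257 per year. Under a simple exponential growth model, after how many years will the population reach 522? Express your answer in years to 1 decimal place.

Set N₀·e^(rt) = 522: e^(0.257·t) = 522/89 = 5.8652.
0.257·t = ln(5.8652) = 1.769, so t = 1.769/0.257 = 6.8834.

6.9 years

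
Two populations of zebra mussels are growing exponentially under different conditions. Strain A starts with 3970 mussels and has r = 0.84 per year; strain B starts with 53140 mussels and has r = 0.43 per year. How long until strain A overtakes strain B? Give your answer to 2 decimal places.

Set 3970·e^(0.84t) = 53140·e^(0.43t).
e^((0.84 − 0.43)t) = 53140/3970 → e^(0.41·t) = 13.385.
0.41·t = ln(13.385) = 2.5942, so t = 2.5942/0.41 = 6.3272.

6.33 years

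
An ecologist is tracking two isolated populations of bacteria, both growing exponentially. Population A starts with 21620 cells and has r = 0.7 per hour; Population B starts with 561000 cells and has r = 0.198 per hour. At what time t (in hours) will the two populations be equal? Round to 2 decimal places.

Set 21620·e^(0.7t) = 561000·e^(0.198t).
e^((0.7 − 0.198)t) = 561000/21620 → e^(0.502·t) = 25.948.
0.502·t = ln(25.948) = 3.2561, so t = 3.2561/0.502 = 6.4863.

6.49 hours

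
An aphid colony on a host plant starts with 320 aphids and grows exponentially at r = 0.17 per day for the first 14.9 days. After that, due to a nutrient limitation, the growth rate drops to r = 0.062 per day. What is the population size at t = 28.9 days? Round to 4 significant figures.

Phase 1: N(14.9) = 320·e^(0.17×14.9) = 320·e^2.533 = 4029.19.
Phase 2 runs for 28.9 − 14.9 = 14 days at r = 0.062.
N(28.9) = 4029.19·e^(0.062×14) = 4029.19·e^0.868 = 9598.11.

9598 aphids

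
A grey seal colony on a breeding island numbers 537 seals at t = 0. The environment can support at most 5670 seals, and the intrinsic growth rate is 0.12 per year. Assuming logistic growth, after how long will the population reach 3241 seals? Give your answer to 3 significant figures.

A = (K − N₀)/N₀ = (5670 − 537)/537 = 9.5587.
Solve 5670/(1 + 9.5587·e^(−0.12t)) = 3241: 1 + 9.5587·e^(−0.12t) = 1.7495, so e^(−0.12t) = 0.0784064.
−0.12·t = ln(0.0784064) = -2.5458, so t = 2.5458/0.12 = 21.215.

21.2 years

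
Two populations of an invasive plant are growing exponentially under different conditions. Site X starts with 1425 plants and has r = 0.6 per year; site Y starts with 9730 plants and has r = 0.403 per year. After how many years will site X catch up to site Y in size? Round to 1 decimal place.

Set 1425·e^(0.6t) = 9730·e^(0.403t).
e^((0.6 − 0.403)t) = 9730/1425 → e^(0.197·t) = 6.8281.
0.197·t = ln(6.8281) = 1.921, so t = 1.921/0.197 = 9.7515.

9.8 years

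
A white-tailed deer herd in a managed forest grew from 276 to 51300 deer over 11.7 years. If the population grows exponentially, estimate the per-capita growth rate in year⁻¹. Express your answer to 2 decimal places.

0.45 per year

From N(t) = N₀·e^(rt): e^(r·11.7) = 51300/276 = 185.87.
r·11.7 = ln(185.87) = 5.225, so r = 5.225/11.7 = 0.44659.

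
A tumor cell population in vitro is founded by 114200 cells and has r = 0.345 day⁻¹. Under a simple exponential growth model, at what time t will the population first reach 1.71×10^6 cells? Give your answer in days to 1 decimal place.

Set N₀·e^(rt) = 1.71×10^6: e^(0.345·t) = 1.71×10^6/114200 = 14.974.
0.345·t = ln(14.974) = 2.7063, so t = 2.7063/0.345 = 7.8443.

7.8 days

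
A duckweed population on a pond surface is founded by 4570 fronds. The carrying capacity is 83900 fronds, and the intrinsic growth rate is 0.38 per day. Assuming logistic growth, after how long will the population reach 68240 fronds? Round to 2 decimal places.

11.38 days

A = (K − N₀)/N₀ = (83900 − 4570)/4570 = 17.359.
Solve 83900/(1 + 17.359·e^(−0.38t)) = 68240: 1 + 17.359·e^(−0.38t) = 1.2295, so e^(−0.38t) = 0.01322.
−0.38·t = ln(0.01322) = -4.326, so t = 4.326/0.38 = 11.384.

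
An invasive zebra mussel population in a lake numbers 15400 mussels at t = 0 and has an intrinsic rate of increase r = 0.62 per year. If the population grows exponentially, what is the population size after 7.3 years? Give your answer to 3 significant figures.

1420000 mussels

N(t) = N₀·e^(rt) = 15400 × e^(0.62×7.3) = 15400 × e^4.526.
e^4.526 ≈ 92.388, so N ≈ 15400 × 92.388 = 1.422779×10^6.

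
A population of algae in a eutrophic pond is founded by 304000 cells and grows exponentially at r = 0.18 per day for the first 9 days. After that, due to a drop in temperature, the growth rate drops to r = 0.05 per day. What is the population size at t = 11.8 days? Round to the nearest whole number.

1766981 cells

Phase 1: N(9) = 304000·e^(0.18×9) = 304000·e^1.62 = 1.536139×10^6.
Phase 2 runs for 11.8 − 9 = 2.8 days at r = 0.05.
N(11.8) = 1.536139×10^6·e^(0.05×2.8) = 1.536139×10^6·e^0.14 = 1.766981×10^6.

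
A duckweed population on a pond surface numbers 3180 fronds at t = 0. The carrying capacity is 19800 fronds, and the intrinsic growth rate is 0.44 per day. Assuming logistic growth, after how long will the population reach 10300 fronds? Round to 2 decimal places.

3.94 days

A = (K − N₀)/N₀ = (19800 − 3180)/3180 = 5.2264.
Solve 19800/(1 + 5.2264·e^(−0.44t)) = 10300: 1 + 5.2264·e^(−0.44t) = 1.9223, so e^(−0.44t) = 0.176475.
−0.44·t = ln(0.176475) = -1.7346, so t = 1.7346/0.44 = 3.9422.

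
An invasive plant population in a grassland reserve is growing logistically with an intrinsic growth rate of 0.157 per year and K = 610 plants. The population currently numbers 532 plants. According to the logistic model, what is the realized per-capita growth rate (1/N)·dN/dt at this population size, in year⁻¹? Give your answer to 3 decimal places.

(1/N)·dN/dt = r(1 − N/K) = 0.157 × (1 − 532/610).
= 0.157 × 0.12787 = 0.020075.

0.020 per year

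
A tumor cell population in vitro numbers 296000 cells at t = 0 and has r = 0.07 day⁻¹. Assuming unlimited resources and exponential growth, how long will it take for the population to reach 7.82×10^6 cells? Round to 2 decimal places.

Set N₀·e^(rt) = 7.82×10^6: e^(0.07·t) = 7.82×10^6/296000 = 26.419.
0.07·t = ln(26.419) = 3.2741, so t = 3.2741/0.07 = 46.773.

46.77 days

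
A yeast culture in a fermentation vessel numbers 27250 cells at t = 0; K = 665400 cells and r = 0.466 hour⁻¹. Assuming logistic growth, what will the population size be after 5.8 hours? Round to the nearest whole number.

A = (K − N₀)/N₀ = (665400 − 27250)/27250 = 23.418.
N(t) = K/(1 + A·e^(−rt)) = 665400/(1 + 23.418×e^(−0.466×5.8)).
e^(−2.703) = 0.067018; denominator = 1 + 23.418×0.067018 = 2.5694.
N = 665400/2.5694 = 258967.

258967 cells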